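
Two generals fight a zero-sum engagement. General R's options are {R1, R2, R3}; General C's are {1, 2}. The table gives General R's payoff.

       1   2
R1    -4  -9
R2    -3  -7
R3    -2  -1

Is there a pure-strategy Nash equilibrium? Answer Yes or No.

Row minima: R1 → -9, R2 → -7, R3 → -2; maximin = -2.
Column maxima: 1 → -2, 2 → -1; minimax = -2.
maximin = minimax = -2, so a saddle point exists.

Yes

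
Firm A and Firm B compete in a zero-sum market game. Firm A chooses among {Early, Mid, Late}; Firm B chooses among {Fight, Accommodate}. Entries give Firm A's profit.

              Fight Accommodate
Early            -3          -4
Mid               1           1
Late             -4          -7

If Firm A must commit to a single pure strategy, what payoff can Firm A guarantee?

Row minima: Early → -4, Mid → 1, Late → -7.
The best of these is 1.

1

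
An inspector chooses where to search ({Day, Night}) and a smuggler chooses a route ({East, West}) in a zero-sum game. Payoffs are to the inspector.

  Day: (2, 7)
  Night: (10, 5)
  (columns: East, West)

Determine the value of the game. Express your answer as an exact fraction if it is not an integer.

Row minima: Day → 2, Night → 5; maximin = 5.
Column maxima: East → 10, West → 7; minimax = 7.
5 ≠ 7, so there is no saddle point; optimal play is mixed.
Let the inspector play Day with probability p. Expected payoff against East: 2p + 10(1−p) = −8p + 10; against West: 7p + 5(1−p) = 2p + 5.
Setting these equal: −8p + 10 = 2p + 5 ⇒ −10p = -5 ⇒ p = 1/2, and the value is (-8)·(1/2) + 10 = 6.
For the smuggler: with q = P(East), equating Day's and Night's payoffs gives −5q + 7 = 5q + 5 ⇒ q = 1/5.

6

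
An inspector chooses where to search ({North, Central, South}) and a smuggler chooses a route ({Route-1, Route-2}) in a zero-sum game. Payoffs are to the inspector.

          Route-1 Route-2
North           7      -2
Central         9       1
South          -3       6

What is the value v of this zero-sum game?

57/17

Row minima: North → -2, Central → 1, South → -3; maximin = 1.
Column maxima: Route-1 → 9, Route-2 → 6; minimax = 6.
1 ≠ 6, so there is no saddle point; optimal play is mixed.
North is strictly dominated by Central, so the inspector never plays it.
On the remaining 2×2 (Central, South vs Route-1, Route-2):
Let the inspector play Central with probability p. Expected payoff against Route-1: 9p + (-3)(1−p) = 12p − 3; against Route-2: 1p + 6(1−p) = −5p + 6.
Setting these equal: 12p − 3 = −5p + 6 ⇒ 17p = 9 ⇒ p = 9/17, and the value is (12)·(9/17) − 3 = 57/17.
For the smuggler: with q = P(Route-1), equating Central's and South's payoffs gives 8q + 1 = −9q + 6 ⇒ q = 5/17.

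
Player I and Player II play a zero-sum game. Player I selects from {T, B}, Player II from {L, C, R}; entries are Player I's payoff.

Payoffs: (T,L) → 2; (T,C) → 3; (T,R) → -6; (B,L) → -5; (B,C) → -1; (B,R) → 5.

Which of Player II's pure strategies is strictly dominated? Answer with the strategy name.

L holds Player I's payoff strictly below C in every row: 2 < 3, -5 < -1.
So C is strictly dominated for Player II.

C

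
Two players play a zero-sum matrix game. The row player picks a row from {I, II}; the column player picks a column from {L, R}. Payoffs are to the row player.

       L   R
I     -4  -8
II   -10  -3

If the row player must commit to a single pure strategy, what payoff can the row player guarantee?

-8

Row minima: I → -8, II → -10.
The best of these is -8.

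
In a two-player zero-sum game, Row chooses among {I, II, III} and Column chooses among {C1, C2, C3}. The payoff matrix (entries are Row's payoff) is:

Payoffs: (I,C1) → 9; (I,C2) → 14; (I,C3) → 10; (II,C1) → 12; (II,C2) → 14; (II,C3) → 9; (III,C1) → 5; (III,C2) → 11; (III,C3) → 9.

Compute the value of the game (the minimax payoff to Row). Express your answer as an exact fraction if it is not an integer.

Row minima: I → 9, II → 9, III → 5; maximin = 9.
Column maxima: C1 → 12, C2 → 14, C3 → 10; minimax = 10.
9 ≠ 10, so there is no saddle point; optimal play is mixed.
III is strictly dominated by I, so Row never plays it.
C2 is strictly dominated by C1 (it gives Row strictly more in every row), so Column never plays it.
On the remaining 2×2 (I, II vs C1, C3):
Let Row play I with probability p. Expected payoff against C1: 9p + 12(1−p) = −3p + 12; against C3: 10p + 9(1−p) = p + 9.
Setting these equal: −3p + 12 = p + 9 ⇒ −4p = -3 ⇒ p = 3/4, and the value is (-3)·(3/4) + 12 = 39/4.
For Column: with q = P(C1), equating I's and II's payoffs gives −q + 10 = 3q + 9 ⇒ q = 1/4.

39/4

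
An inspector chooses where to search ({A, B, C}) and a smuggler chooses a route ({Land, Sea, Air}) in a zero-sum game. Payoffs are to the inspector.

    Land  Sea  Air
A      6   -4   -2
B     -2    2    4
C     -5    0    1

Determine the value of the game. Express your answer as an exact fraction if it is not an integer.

Row minima: A → -4, B → -2, C → -5; maximin = -2.
Column maxima: Land → 6, Sea → 2, Air → 4; minimax = 2.
-2 ≠ 2, so there is no saddle point; optimal play is mixed.
C is strictly dominated by B, so the inspector never plays it.
Air is strictly dominated by Sea (it gives the inspector strictly more in every row), so the smuggler never plays it.
On the remaining 2×2 (A, B vs Land, Sea):
Let the inspector play A with probability p. Expected payoff against Land: 6p + (-2)(1−p) = 8p − 2; against Sea: (-4)p + 2(1−p) = −6p + 2.
Setting these equal: 8p − 2 = −6p + 2 ⇒ 14p = 4 ⇒ p = 2/7, and the value is (8)·(2/7) − 2 = 2/7.
For the smuggler: with q = P(Land), equating A's and B's payoffs gives 10q − 4 = −4q + 2 ⇒ q = 3/7.

2/7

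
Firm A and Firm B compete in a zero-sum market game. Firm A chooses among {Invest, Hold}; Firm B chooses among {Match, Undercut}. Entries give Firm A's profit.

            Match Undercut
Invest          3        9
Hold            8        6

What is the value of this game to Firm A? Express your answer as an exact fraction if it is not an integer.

Row minima: Invest → 3, Hold → 6; maximin = 6.
Column maxima: Match → 8, Undercut → 9; minimax = 8.
6 ≠ 8, so there is no saddle point; optimal play is mixed.
Let Firm A play Invest with probability p. Expected payoff against Match: 3p + 8(1−p) = −5p + 8; against Undercut: 9p + 6(1−p) = 3p + 6.
Setting these equal: −5p + 8 = 3p + 6 ⇒ −8p = -2 ⇒ p = 1/4, and the value is (-5)·(1/4) + 8 = 27/4.
For Firm B: with q = P(Match), equating Invest's and Hold's payoffs gives −6q + 9 = 2q + 6 ⇒ q = 3/8.

27/4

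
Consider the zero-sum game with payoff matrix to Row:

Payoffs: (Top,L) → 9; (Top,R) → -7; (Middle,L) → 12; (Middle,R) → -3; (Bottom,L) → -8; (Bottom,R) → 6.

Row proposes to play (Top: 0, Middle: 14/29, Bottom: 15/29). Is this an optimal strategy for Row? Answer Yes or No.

Yes

Against L this mix gives (14/29)·12 + (15/29)·(-8) = 48/29.
Against R this mix gives (14/29)·(-3) + (15/29)·6 = 48/29.
All of Column's active replies (L, R) yield 48/29, and no column does worse for Row. The mix makes Column indifferent and guarantees 48/29, so it is optimal.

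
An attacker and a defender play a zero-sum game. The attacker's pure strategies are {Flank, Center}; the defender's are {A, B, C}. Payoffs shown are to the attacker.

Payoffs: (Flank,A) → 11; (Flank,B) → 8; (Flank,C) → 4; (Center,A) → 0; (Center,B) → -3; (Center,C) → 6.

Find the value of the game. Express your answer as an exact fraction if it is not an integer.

Row minima: Flank → 4, Center → -3; maximin = 4.
Column maxima: A → 11, B → 8, C → 6; minimax = 6.
4 ≠ 6, so there is no saddle point; optimal play is mixed.
A is strictly dominated by B (it gives the attacker strictly more in every row), so the defender never plays it.
On the remaining 2×2 (Flank, Center vs B, C):
Let the attacker play Flank with probability p. Expected payoff against B: 8p + (-3)(1−p) = 11p − 3; against C: 4p + 6(1−p) = −2p + 6.
Setting these equal: 11p − 3 = −2p + 6 ⇒ 13p = 9 ⇒ p = 9/13, and the value is (11)·(9/13) − 3 = 60/13.
For the defender: with q = P(B), equating Flank's and Center's payoffs gives 4q + 4 = −9q + 6 ⇒ q = 2/13.

60/13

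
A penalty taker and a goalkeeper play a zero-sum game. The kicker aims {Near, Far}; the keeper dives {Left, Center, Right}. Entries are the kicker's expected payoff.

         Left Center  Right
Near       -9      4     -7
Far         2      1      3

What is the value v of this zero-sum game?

17/14

Row minima: Near → -9, Far → 1; maximin = 1.
Column maxima: Left → 2, Center → 4, Right → 3; minimax = 2.
1 ≠ 2, so there is no saddle point; optimal play is mixed.
Right is strictly dominated by Left (it gives the kicker strictly more in every row), so the keeper never plays it.
On the remaining 2×2 (Near, Far vs Left, Center):
Let the kicker play Near with probability p. Expected payoff against Left: (-9)p + 2(1−p) = −11p + 2; against Center: 4p + 1(1−p) = 3p + 1.
Setting these equal: −11p + 2 = 3p + 1 ⇒ −14p = -1 ⇒ p = 1/14, and the value is (-11)·(1/14) + 2 = 17/14.
For the keeper: with q = P(Left), equating Near's and Far's payoffs gives −13q + 4 = q + 1 ⇒ q = 3/14.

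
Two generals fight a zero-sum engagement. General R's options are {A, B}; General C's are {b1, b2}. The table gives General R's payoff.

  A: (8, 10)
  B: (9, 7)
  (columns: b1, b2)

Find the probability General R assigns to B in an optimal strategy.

1/2

Row minima: A → 8, B → 7; maximin = 8.
Column maxima: b1 → 9, b2 → 10; minimax = 9.
8 ≠ 9, so there is no saddle point; optimal play is mixed.
Let General R play A with probability p. Expected payoff against b1: 8p + 9(1−p) = −p + 9; against b2: 10p + 7(1−p) = 3p + 7.
Setting these equal: −p + 9 = 3p + 7 ⇒ −4p = -2 ⇒ p = 1/2, and the value is (-1)·(1/2) + 9 = 17/2.
For General C: with q = P(b1), equating A's and B's payoffs gives −2q + 10 = 2q + 7 ⇒ q = 3/4.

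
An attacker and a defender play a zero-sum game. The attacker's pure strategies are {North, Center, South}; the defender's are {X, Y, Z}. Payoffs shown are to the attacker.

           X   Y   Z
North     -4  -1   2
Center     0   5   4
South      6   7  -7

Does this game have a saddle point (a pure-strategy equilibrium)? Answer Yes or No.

Row minima: North → -4, Center → 0, South → -7; maximin = 0.
Column maxima: X → 6, Y → 7, Z → 4; minimax = 4.
0 ≠ 4, so no pure-strategy equilibrium exists.

No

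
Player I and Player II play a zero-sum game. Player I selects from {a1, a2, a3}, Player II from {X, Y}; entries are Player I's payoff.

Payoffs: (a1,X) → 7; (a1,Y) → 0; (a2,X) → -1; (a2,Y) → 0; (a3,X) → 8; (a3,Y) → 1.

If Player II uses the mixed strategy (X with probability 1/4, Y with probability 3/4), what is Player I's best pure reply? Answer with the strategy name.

a3

Expected payoff of a1: (1/4)·7 + (3/4)·0 = 7/4.
Expected payoff of a2: (1/4)·(-1) + (3/4)·0 = -1/4.
Expected payoff of a3: (1/4)·8 + (3/4)·1 = 11/4.
The largest is 11/4, so Player I's best response is a3.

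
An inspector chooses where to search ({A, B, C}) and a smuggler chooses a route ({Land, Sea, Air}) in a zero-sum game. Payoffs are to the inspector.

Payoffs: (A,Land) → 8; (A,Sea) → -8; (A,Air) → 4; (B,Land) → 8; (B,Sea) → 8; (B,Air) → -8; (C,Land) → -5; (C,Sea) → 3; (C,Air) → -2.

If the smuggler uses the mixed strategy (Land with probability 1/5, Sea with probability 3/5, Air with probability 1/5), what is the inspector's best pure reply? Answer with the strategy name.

Expected payoff of A: (1/5)·8 + (3/5)·(-8) + (1/5)·4 = -12/5.
Expected payoff of B: (1/5)·8 + (3/5)·8 + (1/5)·(-8) = 24/5.
Expected payoff of C: (1/5)·(-5) + (3/5)·3 + (1/5)·(-2) = 2/5.
The largest is 24/5, so the inspector's best response is B.

B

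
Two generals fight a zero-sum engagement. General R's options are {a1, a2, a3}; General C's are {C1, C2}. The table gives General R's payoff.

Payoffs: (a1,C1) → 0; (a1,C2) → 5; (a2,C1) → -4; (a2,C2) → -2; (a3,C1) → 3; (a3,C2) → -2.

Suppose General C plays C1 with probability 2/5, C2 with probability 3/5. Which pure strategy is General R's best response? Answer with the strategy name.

Expected payoff of a1: (2/5)·0 + (3/5)·5 = 3.
Expected payoff of a2: (2/5)·(-4) + (3/5)·(-2) = -14/5.
Expected payoff of a3: (2/5)·3 + (3/5)·(-2) = 0.
The largest is 3, so General R's best response is a1.

a1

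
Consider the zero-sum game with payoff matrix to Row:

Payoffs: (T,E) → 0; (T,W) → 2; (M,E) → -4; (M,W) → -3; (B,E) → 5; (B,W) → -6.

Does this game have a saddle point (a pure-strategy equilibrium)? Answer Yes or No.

Row minima: T → 0, M → -4, B → -6; maximin = 0.
Column maxima: E → 5, W → 2; minimax = 2.
0 ≠ 2, so no pure-strategy equilibrium exists.

No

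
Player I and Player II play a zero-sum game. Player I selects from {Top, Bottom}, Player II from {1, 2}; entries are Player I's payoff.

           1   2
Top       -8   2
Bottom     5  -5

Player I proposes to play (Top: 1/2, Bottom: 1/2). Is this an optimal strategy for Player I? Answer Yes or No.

Against 1 this mix gives (1/2)·(-8) + (1/2)·5 = -3/2.
Against 2 this mix gives (1/2)·2 + (1/2)·(-5) = -3/2.
All of Player II's active replies (1, 2) yield -3/2, and no column does worse for Player I. The mix makes Player II indifferent and guarantees -3/2, so it is optimal.

Yes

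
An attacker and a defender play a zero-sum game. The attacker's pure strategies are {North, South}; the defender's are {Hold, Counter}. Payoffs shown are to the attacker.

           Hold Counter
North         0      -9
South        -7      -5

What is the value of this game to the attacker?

Row minima: North → -9, South → -7; maximin = -7.
Column maxima: Hold → 0, Counter → -5; minimax = -5.
-7 ≠ -5, so there is no saddle point; optimal play is mixed.
Let the attacker play North with probability p. Expected payoff against Hold: 0p + (-7)(1−p) = 7p − 7; against Counter: (-9)p + (-5)(1−p) = −4p − 5.
Setting these equal: 7p − 7 = −4p − 5 ⇒ 11p = 2 ⇒ p = 2/11, and the value is (7)·(2/11) − 7 = -63/11.
For the defender: with q = P(Hold), equating North's and South's payoffs gives 9q − 9 = −2q − 5 ⇒ q = 4/11.

-63/11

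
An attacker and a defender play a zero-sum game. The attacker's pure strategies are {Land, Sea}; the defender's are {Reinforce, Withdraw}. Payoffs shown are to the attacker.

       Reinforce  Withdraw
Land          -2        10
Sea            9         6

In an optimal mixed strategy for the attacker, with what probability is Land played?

1/5

Row minima: Land → -2, Sea → 6; maximin = 6.
Column maxima: Reinforce → 9, Withdraw → 10; minimax = 9.
6 ≠ 9, so there is no saddle point; optimal play is mixed.
Let the attacker play Land with probability p. Expected payoff against Reinforce: (-2)p + 9(1−p) = −11p + 9; against Withdraw: 10p + 6(1−p) = 4p + 6.
Setting these equal: −11p + 9 = 4p + 6 ⇒ −15p = -3 ⇒ p = 1/5, and the value is (-11)·(1/5) + 9 = 34/5.
For the defender: with q = P(Reinforce), equating Land's and Sea's payoffs gives −12q + 10 = 3q + 6 ⇒ q = 4/15.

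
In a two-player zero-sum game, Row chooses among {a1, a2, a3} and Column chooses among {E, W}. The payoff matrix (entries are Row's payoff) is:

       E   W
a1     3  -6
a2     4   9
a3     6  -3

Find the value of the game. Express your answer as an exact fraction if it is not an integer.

33/7

Row minima: a1 → -6, a2 → 4, a3 → -3; maximin = 4.
Column maxima: E → 6, W → 9; minimax = 6.
4 ≠ 6, so there is no saddle point; optimal play is mixed.
a1 is strictly dominated by a2, so Row never plays it.
On the remaining 2×2 (a2, a3 vs E, W):
Let Row play a2 with probability p. Expected payoff against E: 4p + 6(1−p) = −2p + 6; against W: 9p + (-3)(1−p) = 12p − 3.
Setting these equal: −2p + 6 = 12p − 3 ⇒ −14p = -9 ⇒ p = 9/14, and the value is (-2)·(9/14) + 6 = 33/7.
For Column: with q = P(E), equating a2's and a3's payoffs gives −5q + 9 = 9q − 3 ⇒ q = 6/7.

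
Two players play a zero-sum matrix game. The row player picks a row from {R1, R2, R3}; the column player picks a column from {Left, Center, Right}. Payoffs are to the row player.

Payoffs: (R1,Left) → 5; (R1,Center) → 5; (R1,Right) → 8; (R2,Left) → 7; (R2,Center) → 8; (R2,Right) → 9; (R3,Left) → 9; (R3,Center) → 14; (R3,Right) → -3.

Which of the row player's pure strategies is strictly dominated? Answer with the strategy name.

R1

R2 gives a strictly higher payoff than R1 against every column: 7 > 5, 8 > 5, 9 > 8.
So R1 is strictly dominated and the row player never plays it.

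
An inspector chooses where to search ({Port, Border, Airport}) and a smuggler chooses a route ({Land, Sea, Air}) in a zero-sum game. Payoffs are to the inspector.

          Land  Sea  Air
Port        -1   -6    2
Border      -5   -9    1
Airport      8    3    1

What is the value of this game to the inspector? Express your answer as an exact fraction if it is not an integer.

6/5

Row minima: Port → -6, Border → -9, Airport → 1; maximin = 1.
Column maxima: Land → 8, Sea → 3, Air → 2; minimax = 2.
1 ≠ 2, so there is no saddle point; optimal play is mixed.
Border is strictly dominated by Port, so the inspector never plays it.
Land is strictly dominated by Sea (it gives the inspector strictly more in every row), so the smuggler never plays it.
On the remaining 2×2 (Port, Airport vs Sea, Air):
Let the inspector play Port with probability p. Expected payoff against Sea: (-6)p + 3(1−p) = −9p + 3; against Air: 2p + 1(1−p) = p + 1.
Setting these equal: −9p + 3 = p + 1 ⇒ −10p = -2 ⇒ p = 1/5, and the value is (-9)·(1/5) + 3 = 6/5.
For the smuggler: with q = P(Sea), equating Port's and Airport's payoffs gives −8q + 2 = 2q + 1 ⇒ q = 1/10.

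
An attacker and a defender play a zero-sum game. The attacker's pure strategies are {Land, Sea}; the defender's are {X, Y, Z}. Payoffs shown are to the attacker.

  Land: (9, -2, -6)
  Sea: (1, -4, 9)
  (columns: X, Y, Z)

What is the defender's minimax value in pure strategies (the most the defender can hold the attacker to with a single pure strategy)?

Column maxima: X → 9, Y → -2, Z → 9.
The smallest of these is -2.

-2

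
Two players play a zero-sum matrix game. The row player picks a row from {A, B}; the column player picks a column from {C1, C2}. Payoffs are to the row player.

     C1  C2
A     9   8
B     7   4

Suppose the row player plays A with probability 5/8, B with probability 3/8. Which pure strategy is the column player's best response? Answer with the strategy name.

C2

If the column player plays C1, the row player's expected payoff is (5/8)·9 + (3/8)·7 = 33/4.
If the column player plays C2, the row player's expected payoff is (5/8)·8 + (3/8)·4 = 13/2.
The column player minimizes the row player's payoff; the smallest is 13/2, so the best response is C2.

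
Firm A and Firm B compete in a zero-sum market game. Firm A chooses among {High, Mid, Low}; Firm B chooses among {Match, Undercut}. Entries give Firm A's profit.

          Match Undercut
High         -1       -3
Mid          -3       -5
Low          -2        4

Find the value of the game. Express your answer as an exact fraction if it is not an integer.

-5/4

Row minima: High → -3, Mid → -5, Low → -2; maximin = -2.
Column maxima: Match → -1, Undercut → 4; minimax = -1.
-2 ≠ -1, so there is no saddle point; optimal play is mixed.
Mid is strictly dominated by High, so Firm A never plays it.
On the remaining 2×2 (High, Low vs Match, Undercut):
Let Firm A play High with probability p. Expected payoff against Match: (-1)p + (-2)(1−p) = p − 2; against Undercut: (-3)p + 4(1−p) = −7p + 4.
Setting these equal: p − 2 = −7p + 4 ⇒ 8p = 6 ⇒ p = 3/4, and the value is (1)·(3/4) − 2 = -5/4.
For Firm B: with q = P(Match), equating High's and Low's payoffs gives 2q − 3 = −6q + 4 ⇒ q = 7/8.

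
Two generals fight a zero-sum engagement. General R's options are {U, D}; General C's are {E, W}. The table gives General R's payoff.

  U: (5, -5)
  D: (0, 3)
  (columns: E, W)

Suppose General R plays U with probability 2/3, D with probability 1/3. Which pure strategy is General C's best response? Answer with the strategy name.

If General C plays E, General R's expected payoff is (2/3)·5 + (1/3)·0 = 10/3.
If General C plays W, General R's expected payoff is (2/3)·(-5) + (1/3)·3 = -7/3.
General C minimizes General R's payoff; the smallest is -7/3, so the best response is W.

W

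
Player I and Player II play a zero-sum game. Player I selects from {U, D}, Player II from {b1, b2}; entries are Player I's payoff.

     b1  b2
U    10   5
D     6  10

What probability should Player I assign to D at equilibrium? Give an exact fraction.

Row minima: U → 5, D → 6; maximin = 6.
Column maxima: b1 → 10, b2 → 10; minimax = 10.
6 ≠ 10, so there is no saddle point; optimal play is mixed.
Let Player I play U with probability p. Expected payoff against b1: 10p + 6(1−p) = 4p + 6; against b2: 5p + 10(1−p) = −5p + 10.
Setting these equal: 4p + 6 = −5p + 10 ⇒ 9p = 4 ⇒ p = 4/9, and the value is (4)·(4/9) + 6 = 70/9.
For Player II: with q = P(b1), equating U's and D's payoffs gives 5q + 5 = −4q + 10 ⇒ q = 5/9.

5/9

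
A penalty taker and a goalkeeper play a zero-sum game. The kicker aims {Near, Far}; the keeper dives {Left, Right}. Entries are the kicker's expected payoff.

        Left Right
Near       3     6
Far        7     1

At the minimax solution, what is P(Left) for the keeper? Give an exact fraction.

Row minima: Near → 3, Far → 1; maximin = 3.
Column maxima: Left → 7, Right → 6; minimax = 6.
3 ≠ 6, so there is no saddle point; optimal play is mixed.
Let the kicker play Near with probability p. Expected payoff against Left: 3p + 7(1−p) = −4p + 7; against Right: 6p + 1(1−p) = 5p + 1.
Setting these equal: −4p + 7 = 5p + 1 ⇒ −9p = -6 ⇒ p = 2/3, and the value is (-4)·(2/3) + 7 = 13/3.
For the keeper: with q = P(Left), equating Near's and Far's payoffs gives −3q + 6 = 6q + 1 ⇒ q = 5/9.

5/9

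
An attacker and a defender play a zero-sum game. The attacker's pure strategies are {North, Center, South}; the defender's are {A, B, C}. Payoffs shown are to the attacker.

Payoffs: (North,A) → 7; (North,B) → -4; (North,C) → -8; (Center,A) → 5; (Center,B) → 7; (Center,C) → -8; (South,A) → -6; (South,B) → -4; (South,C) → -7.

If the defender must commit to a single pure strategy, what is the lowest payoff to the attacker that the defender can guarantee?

-7

Column maxima: A → 7, B → 7, C → -7.
The smallest of these is -7.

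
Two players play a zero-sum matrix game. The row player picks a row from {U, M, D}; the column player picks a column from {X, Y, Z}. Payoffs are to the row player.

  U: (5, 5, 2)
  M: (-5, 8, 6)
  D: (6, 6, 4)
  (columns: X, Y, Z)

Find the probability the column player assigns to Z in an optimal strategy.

11/13

Row minima: U → 2, M → -5, D → 4; maximin = 4.
Column maxima: X → 6, Y → 8, Z → 6; minimax = 6.
4 ≠ 6, so there is no saddle point; optimal play is mixed.
U is strictly dominated by D, so the row player never plays it.
Y is strictly dominated by Z (it gives the row player strictly more in every row), so the column player never plays it.
On the remaining 2×2 (M, D vs X, Z):
Let the row player play M with probability p. Expected payoff against X: (-5)p + 6(1−p) = −11p + 6; against Z: 6p + 4(1−p) = 2p + 4.
Setting these equal: −11p + 6 = 2p + 4 ⇒ −13p = -2 ⇒ p = 2/13, and the value is (-11)·(2/13) + 6 = 56/13.
For the column player: with q = P(X), equating M's and D's payoffs gives −11q + 6 = 2q + 4 ⇒ q = 2/13.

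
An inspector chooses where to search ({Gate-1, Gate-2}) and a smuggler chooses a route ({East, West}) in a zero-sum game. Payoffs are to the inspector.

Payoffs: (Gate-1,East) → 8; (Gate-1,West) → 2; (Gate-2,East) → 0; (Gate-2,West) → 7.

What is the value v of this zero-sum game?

Row minima: Gate-1 → 2, Gate-2 → 0; maximin = 2.
Column maxima: East → 8, West → 7; minimax = 7.
2 ≠ 7, so there is no saddle point; optimal play is mixed.
Let the inspector play Gate-1 with probability p. Expected payoff against East: 8p + 0(1−p) = 8p; against West: 2p + 7(1−p) = −5p + 7.
Setting these equal: 8p = −5p + 7 ⇒ 13p = 7 ⇒ p = 7/13, and the value is (8)·(7/13) = 56/13.
For the smuggler: with q = P(East), equating Gate-1's and Gate-2's payoffs gives 6q + 2 = −7q + 7 ⇒ q = 5/13.

56/13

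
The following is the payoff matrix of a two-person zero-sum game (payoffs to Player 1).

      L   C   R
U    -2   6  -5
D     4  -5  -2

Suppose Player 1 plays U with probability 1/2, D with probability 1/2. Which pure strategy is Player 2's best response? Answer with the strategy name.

R

If Player 2 plays L, Player 1's expected payoff is (1/2)·(-2) + (1/2)·4 = 1.
If Player 2 plays C, Player 1's expected payoff is (1/2)·6 + (1/2)·(-5) = 1/2.
If Player 2 plays R, Player 1's expected payoff is (1/2)·(-5) + (1/2)·(-2) = -7/2.
Player 2 minimizes Player 1's payoff; the smallest is -7/2, so the best response is R.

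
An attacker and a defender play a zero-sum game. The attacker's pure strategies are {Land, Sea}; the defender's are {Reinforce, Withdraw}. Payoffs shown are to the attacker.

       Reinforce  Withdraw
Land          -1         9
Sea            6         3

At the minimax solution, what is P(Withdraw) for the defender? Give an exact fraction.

Row minima: Land → -1, Sea → 3; maximin = 3.
Column maxima: Reinforce → 6, Withdraw → 9; minimax = 6.
3 ≠ 6, so there is no saddle point; optimal play is mixed.
Let the attacker play Land with probability p. Expected payoff against Reinforce: (-1)p + 6(1−p) = −7p + 6; against Withdraw: 9p + 3(1−p) = 6p + 3.
Setting these equal: −7p + 6 = 6p + 3 ⇒ −13p = -3 ⇒ p = 3/13, and the value is (-7)·(3/13) + 6 = 57/13.
For the defender: with q = P(Reinforce), equating Land's and Sea's payoffs gives −10q + 9 = 3q + 3 ⇒ q = 6/13.

7/13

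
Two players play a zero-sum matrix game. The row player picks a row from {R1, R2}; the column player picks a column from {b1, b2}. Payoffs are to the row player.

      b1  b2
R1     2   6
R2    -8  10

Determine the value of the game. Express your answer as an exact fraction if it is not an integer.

2

Row minima: R1 → 2, R2 → -8; maximin = 2.
Column maxima: b1 → 2, b2 → 10; minimax = 2.
Since maximin = minimax = 2, there is a saddle point and the value is 2.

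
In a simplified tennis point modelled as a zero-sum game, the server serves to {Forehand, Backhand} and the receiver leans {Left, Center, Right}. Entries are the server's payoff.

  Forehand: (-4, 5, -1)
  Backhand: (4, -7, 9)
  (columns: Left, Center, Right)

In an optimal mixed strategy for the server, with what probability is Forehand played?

Row minima: Forehand → -4, Backhand → -7; maximin = -4.
Column maxima: Left → 4, Center → 5, Right → 9; minimax = 4.
-4 ≠ 4, so there is no saddle point; optimal play is mixed.
Right is strictly dominated by Left (it gives the server strictly more in every row), so the receiver never plays it.
On the remaining 2×2 (Forehand, Backhand vs Left, Center):
Let the server play Forehand with probability p. Expected payoff against Left: (-4)p + 4(1−p) = −8p + 4; against Center: 5p + (-7)(1−p) = 12p − 7.
Setting these equal: −8p + 4 = 12p − 7 ⇒ −20p = -11 ⇒ p = 11/20, and the value is (-8)·(11/20) + 4 = -2/5.
For the receiver: with q = P(Left), equating Forehand's and Backhand's payoffs gives −9q + 5 = 11q − 7 ⇒ q = 3/5.

11/20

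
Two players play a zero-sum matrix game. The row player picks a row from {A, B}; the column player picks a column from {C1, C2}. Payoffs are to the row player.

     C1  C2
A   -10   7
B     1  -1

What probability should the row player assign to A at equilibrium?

Row minima: A → -10, B → -1; maximin = -1.
Column maxima: C1 → 1, C2 → 7; minimax = 1.
-1 ≠ 1, so there is no saddle point; optimal play is mixed.
Let the row player play A with probability p. Expected payoff against C1: (-10)p + 1(1−p) = −11p + 1; against C2: 7p + (-1)(1−p) = 8p − 1.
Setting these equal: −11p + 1 = 8p − 1 ⇒ −19p = -2 ⇒ p = 2/19, and the value is (-11)·(2/19) + 1 = -3/19.
For the column player: with q = P(C1), equating A's and B's payoffs gives −17q + 7 = 2q − 1 ⇒ q = 8/19.

2/19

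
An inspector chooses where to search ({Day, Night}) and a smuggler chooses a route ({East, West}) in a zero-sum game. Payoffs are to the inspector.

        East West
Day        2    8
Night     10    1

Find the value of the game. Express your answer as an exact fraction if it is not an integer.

Row minima: Day → 2, Night → 1; maximin = 2.
Column maxima: East → 10, West → 8; minimax = 8.
2 ≠ 8, so there is no saddle point; optimal play is mixed.
Let the inspector play Day with probability p. Expected payoff against East: 2p + 10(1−p) = −8p + 10; against West: 8p + 1(1−p) = 7p + 1.
Setting these equal: −8p + 10 = 7p + 1 ⇒ −15p = -9 ⇒ p = 3/5, and the value is (-8)·(3/5) + 10 = 26/5.
For the smuggler: with q = P(East), equating Day's and Night's payoffs gives −6q + 8 = 9q + 1 ⇒ q = 7/15.

26/5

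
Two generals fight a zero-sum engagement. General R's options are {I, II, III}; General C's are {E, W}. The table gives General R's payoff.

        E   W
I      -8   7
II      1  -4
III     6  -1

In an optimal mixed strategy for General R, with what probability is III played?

15/22

Row minima: I → -8, II → -4, III → -1; maximin = -1.
Column maxima: E → 6, W → 7; minimax = 6.
-1 ≠ 6, so there is no saddle point; optimal play is mixed.
II is strictly dominated by III, so General R never plays it.
On the remaining 2×2 (I, III vs E, W):
Let General R play I with probability p. Expected payoff against E: (-8)p + 6(1−p) = −14p + 6; against W: 7p + (-1)(1−p) = 8p − 1.
Setting these equal: −14p + 6 = 8p − 1 ⇒ −22p = -7 ⇒ p = 7/22, and the value is (-14)·(7/22) + 6 = 17/11.
For General C: with q = P(E), equating I's and III's payoffs gives −15q + 7 = 7q − 1 ⇒ q = 4/11.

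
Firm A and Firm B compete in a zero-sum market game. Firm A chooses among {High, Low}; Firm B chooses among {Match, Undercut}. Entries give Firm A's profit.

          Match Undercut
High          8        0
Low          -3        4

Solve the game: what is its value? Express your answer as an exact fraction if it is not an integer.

32/15

Row minima: High → 0, Low → -3; maximin = 0.
Column maxima: Match → 8, Undercut → 4; minimax = 4.
0 ≠ 4, so there is no saddle point; optimal play is mixed.
Let Firm A play High with probability p. Expected payoff against Match: 8p + (-3)(1−p) = 11p − 3; against Undercut: 0p + 4(1−p) = −4p + 4.
Setting these equal: 11p − 3 = −4p + 4 ⇒ 15p = 7 ⇒ p = 7/15, and the value is (11)·(7/15) − 3 = 32/15.
For Firm B: with q = P(Match), equating High's and Low's payoffs gives 8q = −7q + 4 ⇒ q = 4/15.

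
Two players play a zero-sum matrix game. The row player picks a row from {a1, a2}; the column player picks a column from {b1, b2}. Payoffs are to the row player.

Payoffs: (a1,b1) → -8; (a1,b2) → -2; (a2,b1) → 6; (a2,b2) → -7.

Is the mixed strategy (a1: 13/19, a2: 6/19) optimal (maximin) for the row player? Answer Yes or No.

Yes

Against b1 this mix gives (13/19)·(-8) + (6/19)·6 = -68/19.
Against b2 this mix gives (13/19)·(-2) + (6/19)·(-7) = -68/19.
All of the column player's active replies (b1, b2) yield -68/19, and no column does worse for the row player. The mix makes the column player indifferent and guarantees -68/19, so it is optimal.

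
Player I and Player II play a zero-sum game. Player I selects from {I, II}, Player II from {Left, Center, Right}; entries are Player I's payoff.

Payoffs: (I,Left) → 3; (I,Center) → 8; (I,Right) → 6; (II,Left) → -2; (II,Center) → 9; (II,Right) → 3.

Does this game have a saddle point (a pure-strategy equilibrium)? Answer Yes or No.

Row minima: I → 3, II → -2; maximin = 3.
Column maxima: Left → 3, Center → 9, Right → 6; minimax = 3.
maximin = minimax = 3, so a saddle point exists.

Yes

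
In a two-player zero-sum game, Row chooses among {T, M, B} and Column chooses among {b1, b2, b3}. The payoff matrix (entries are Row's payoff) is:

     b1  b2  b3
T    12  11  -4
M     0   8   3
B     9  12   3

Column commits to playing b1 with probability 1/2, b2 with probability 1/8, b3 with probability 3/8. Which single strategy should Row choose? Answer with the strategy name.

B

Expected payoff of T: (1/2)·12 + (1/8)·11 + (3/8)·(-4) = 47/8.
Expected payoff of M: (1/2)·0 + (1/8)·8 + (3/8)·3 = 17/8.
Expected payoff of B: (1/2)·9 + (1/8)·12 + (3/8)·3 = 57/8.
The largest is 57/8, so Row's best response is B.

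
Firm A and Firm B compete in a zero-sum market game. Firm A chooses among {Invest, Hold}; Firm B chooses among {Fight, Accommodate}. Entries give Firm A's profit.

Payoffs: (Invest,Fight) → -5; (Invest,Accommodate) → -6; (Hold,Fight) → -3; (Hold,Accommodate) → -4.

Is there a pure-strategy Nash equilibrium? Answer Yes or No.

Row minima: Invest → -6, Hold → -4; maximin = -4.
Column maxima: Fight → -3, Accommodate → -4; minimax = -4.
maximin = minimax = -4, so a saddle point exists.

Yes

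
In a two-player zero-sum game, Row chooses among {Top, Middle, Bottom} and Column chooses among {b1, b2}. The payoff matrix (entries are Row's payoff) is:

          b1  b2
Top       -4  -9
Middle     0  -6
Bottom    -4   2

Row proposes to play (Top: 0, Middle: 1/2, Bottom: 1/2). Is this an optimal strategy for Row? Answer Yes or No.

Yes

Against b1 this mix gives (1/2)·0 + (1/2)·(-4) = -2.
Against b2 this mix gives (1/2)·(-6) + (1/2)·2 = -2.
All of Column's active replies (b1, b2) yield -2, and no column does worse for Row. The mix makes Column indifferent and guarantees -2, so it is optimal.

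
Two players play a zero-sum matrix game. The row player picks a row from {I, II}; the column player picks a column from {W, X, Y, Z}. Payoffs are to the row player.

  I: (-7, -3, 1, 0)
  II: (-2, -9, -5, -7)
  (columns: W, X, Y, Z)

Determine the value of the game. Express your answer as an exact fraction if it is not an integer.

-57/11

Row minima: I → -7, II → -9; maximin = -7.
Column maxima: W → -2, X → -3, Y → 1, Z → 0; minimax = -3.
-7 ≠ -3, so there is no saddle point; optimal play is mixed.
Y is strictly dominated by X (it gives the row player strictly more in every row), so the column player never plays it.
Z is strictly dominated by X (it gives the row player strictly more in every row), so the column player never plays it.
On the remaining 2×2 (I, II vs W, X):
Let the row player play I with probability p. Expected payoff against W: (-7)p + (-2)(1−p) = −5p − 2; against X: (-3)p + (-9)(1−p) = 6p − 9.
Setting these equal: −5p − 2 = 6p − 9 ⇒ −11p = -7 ⇒ p = 7/11, and the value is (-5)·(7/11) − 2 = -57/11.
For the column player: with q = P(W), equating I's and II's payoffs gives −4q − 3 = 7q − 9 ⇒ q = 6/11.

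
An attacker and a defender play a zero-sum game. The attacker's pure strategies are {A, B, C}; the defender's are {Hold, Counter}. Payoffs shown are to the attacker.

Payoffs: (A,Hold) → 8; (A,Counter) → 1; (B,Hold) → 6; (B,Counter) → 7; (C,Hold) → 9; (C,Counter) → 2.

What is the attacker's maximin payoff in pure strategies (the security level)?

6

Row minima: A → 1, B → 6, C → 2.
The best of these is 6.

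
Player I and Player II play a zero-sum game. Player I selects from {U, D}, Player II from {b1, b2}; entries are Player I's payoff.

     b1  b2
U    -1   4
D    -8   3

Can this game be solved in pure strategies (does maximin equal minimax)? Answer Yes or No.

Row minima: U → -1, D → -8; maximin = -1.
Column maxima: b1 → -1, b2 → 4; minimax = -1.
maximin = minimax = -1, so a saddle point exists.

Yes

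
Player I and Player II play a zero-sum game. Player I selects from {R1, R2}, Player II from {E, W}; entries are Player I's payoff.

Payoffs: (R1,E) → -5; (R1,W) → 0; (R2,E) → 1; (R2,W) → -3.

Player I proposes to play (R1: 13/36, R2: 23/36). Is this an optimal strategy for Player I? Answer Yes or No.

No

Against E this mix gives (13/36)·(-5) + (23/36)·1 = -7/6.
Against W this mix gives (13/36)·0 + (23/36)·(-3) = -23/12.
Player II will play W, holding Player I to -23/12. Shifting weight toward the row that does better against W would raise this floor (the equalizing mix achieves -5/3 against both W and E), so the proposed strategy is not optimal.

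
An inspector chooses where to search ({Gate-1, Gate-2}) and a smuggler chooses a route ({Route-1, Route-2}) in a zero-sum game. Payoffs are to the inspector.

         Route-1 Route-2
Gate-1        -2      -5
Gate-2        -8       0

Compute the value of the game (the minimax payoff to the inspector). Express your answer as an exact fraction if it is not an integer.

Row minima: Gate-1 → -5, Gate-2 → -8; maximin = -5.
Column maxima: Route-1 → -2, Route-2 → 0; minimax = -2.
-5 ≠ -2, so there is no saddle point; optimal play is mixed.
Let the inspector play Gate-1 with probability p. Expected payoff against Route-1: (-2)p + (-8)(1−p) = 6p − 8; against Route-2: (-5)p + 0(1−p) = −5p.
Setting these equal: 6p − 8 = −5p ⇒ 11p = 8 ⇒ p = 8/11, and the value is (6)·(8/11) − 8 = -40/11.
For the smuggler: with q = P(Route-1), equating Gate-1's and Gate-2's payoffs gives 3q − 5 = −8q ⇒ q = 5/11.

-40/11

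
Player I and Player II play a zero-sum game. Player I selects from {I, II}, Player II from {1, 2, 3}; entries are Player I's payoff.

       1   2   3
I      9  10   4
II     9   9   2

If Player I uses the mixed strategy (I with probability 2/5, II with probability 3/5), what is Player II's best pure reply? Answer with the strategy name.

If Player II plays 1, Player I's expected payoff is (2/5)·9 + (3/5)·9 = 9.
If Player II plays 2, Player I's expected payoff is (2/5)·10 + (3/5)·9 = 47/5.
If Player II plays 3, Player I's expected payoff is (2/5)·4 + (3/5)·2 = 14/5.
Player II minimizes Player I's payoff; the smallest is 14/5, so the best response is 3.

3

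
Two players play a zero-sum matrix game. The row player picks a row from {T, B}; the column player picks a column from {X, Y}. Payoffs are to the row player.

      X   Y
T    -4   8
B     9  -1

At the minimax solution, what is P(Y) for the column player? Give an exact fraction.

Row minima: T → -4, B → -1; maximin = -1.
Column maxima: X → 9, Y → 8; minimax = 8.
-1 ≠ 8, so there is no saddle point; optimal play is mixed.
Let the row player play T with probability p. Expected payoff against X: (-4)p + 9(1−p) = −13p + 9; against Y: 8p + (-1)(1−p) = 9p − 1.
Setting these equal: −13p + 9 = 9p − 1 ⇒ −22p = -10 ⇒ p = 5/11, and the value is (-13)·(5/11) + 9 = 34/11.
For the column player: with q = P(X), equating T's and B's payoffs gives −12q + 8 = 10q − 1 ⇒ q = 9/22.

13/22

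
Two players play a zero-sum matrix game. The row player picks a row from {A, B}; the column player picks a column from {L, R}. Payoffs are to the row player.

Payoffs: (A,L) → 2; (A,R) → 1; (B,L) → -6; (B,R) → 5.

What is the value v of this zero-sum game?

Row minima: A → 1, B → -6; maximin = 1.
Column maxima: L → 2, R → 5; minimax = 2.
1 ≠ 2, so there is no saddle point; optimal play is mixed.
Let the row player play A with probability p. Expected payoff against L: 2p + (-6)(1−p) = 8p − 6; against R: 1p + 5(1−p) = −4p + 5.
Setting these equal: 8p − 6 = −4p + 5 ⇒ 12p = 11 ⇒ p = 11/12, and the value is (8)·(11/12) − 6 = 4/3.
For the column player: with q = P(L), equating A's and B's payoffs gives q + 1 = −11q + 5 ⇒ q = 1/3.

4/3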